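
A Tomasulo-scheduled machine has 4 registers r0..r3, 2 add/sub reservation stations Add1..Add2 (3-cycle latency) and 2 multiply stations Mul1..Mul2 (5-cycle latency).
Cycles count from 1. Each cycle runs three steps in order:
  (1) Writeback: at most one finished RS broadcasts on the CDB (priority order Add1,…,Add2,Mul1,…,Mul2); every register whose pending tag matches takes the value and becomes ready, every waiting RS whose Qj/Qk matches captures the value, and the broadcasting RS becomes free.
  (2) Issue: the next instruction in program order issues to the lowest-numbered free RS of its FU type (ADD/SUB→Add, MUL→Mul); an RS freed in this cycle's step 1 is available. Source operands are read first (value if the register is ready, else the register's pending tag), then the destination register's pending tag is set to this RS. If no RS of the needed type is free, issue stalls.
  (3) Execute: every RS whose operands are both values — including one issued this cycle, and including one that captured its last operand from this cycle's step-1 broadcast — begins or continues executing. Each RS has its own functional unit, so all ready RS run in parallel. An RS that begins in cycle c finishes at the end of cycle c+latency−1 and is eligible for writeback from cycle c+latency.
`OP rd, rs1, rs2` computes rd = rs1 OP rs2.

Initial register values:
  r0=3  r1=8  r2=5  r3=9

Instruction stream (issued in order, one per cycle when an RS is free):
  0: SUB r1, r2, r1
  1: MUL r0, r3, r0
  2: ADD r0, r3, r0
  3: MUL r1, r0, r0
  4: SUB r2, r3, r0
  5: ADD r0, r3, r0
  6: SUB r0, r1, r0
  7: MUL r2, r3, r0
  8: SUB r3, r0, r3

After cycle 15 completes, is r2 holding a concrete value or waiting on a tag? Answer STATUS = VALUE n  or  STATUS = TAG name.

c1: issue SUB r1<-Add1 | r0:3,r1:Add1,r2:5,r3:9
c2: issue MUL r0<-Mul1 | r0:Mul1,r1:Add1,r2:5,r3:9
c3: issue ADD r0<-Add2 | r0:Add2,r1:Add1,r2:5,r3:9
c4: CDB Add1=-3; issue MUL r1<-Mul2 | r0:Add2,r1:Mul2,r2:5,r3:9
c5: issue SUB r2<-Add1 | r0:Add2,r1:Mul2,r2:Add1,r3:9
c6: stall | r0:Add2,r1:Mul2,r2:Add1,r3:9
c7: CDB Mul1=27; stall | r0:Add2,r1:Mul2,r2:Add1,r3:9
c8: stall | r0:Add2,r1:Mul2,r2:Add1,r3:9
c9: stall | r0:Add2,r1:Mul2,r2:Add1,r3:9
c10: CDB Add2=36; issue ADD r0<-Add2 | r0:Add2,r1:Mul2,r2:Add1,r3:9
c11: stall | r0:Add2,r1:Mul2,r2:Add1,r3:9
c12: stall | r0:Add2,r1:Mul2,r2:Add1,r3:9
c13: CDB Add1=-27; issue SUB r0<-Add1 | r0:Add1,r1:Mul2,r2:-27,r3:9
c14: CDB Add2=45; issue MUL r2<-Mul1 | r0:Add1,r1:Mul2,r2:Mul1,r3:9
c15: CDB Mul2=1296; issue SUB r3<-Add2 | r0:Add1,r1:1296,r2:Mul1,r3:Add2

STATUS = TAG Mul1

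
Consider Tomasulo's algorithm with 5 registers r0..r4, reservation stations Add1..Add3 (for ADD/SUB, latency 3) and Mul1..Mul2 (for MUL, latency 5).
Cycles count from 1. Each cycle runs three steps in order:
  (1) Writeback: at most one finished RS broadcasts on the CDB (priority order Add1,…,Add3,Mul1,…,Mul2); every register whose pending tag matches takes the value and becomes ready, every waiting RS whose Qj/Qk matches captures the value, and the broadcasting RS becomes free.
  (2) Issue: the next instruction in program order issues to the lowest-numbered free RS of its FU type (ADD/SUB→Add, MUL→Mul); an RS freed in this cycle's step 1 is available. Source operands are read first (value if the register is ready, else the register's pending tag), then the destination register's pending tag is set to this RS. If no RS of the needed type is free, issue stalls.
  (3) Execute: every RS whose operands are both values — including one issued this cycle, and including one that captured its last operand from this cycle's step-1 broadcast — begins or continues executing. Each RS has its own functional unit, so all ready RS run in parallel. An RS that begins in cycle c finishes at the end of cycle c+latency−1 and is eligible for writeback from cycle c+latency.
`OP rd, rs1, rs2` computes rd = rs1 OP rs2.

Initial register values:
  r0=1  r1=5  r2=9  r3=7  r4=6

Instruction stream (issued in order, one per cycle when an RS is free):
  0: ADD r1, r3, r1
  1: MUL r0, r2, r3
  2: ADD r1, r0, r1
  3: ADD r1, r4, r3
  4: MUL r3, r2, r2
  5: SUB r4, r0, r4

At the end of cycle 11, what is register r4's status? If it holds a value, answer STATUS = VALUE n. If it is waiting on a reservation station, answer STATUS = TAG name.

STATUS = TAG Add3

  c1: issue ADD r1<-Add1  regs: r0:1,r1:Add1,r2:9,r3:7,r4:6
  c2: issue MUL r0<-Mul1  regs: r0:Mul1,r1:Add1,r2:9,r3:7,r4:6
  c3: issue ADD r1<-Add2  regs: r0:Mul1,r1:Add2,r2:9,r3:7,r4:6
  c4: CDB Add1=12; issue ADD r1<-Add1  regs: r0:Mul1,r1:Add1,r2:9,r3:7,r4:6
  c5: issue MUL r3<-Mul2  regs: r0:Mul1,r1:Add1,r2:9,r3:Mul2,r4:6
  c6: issue SUB r4<-Add3  regs: r0:Mul1,r1:Add1,r2:9,r3:Mul2,r4:Add3
  c7: CDB Add1=13  regs: r0:Mul1,r1:13,r2:9,r3:Mul2,r4:Add3
  c8: CDB Mul1=63  regs: r0:63,r1:13,r2:9,r3:Mul2,r4:Add3
  c9: -  regs: r0:63,r1:13,r2:9,r3:Mul2,r4:Add3
  c10: CDB Mul2=81  regs: r0:63,r1:13,r2:9,r3:81,r4:Add3
  c11: CDB Add2=75  regs: r0:63,r1:13,r2:9,r3:81,r4:Add3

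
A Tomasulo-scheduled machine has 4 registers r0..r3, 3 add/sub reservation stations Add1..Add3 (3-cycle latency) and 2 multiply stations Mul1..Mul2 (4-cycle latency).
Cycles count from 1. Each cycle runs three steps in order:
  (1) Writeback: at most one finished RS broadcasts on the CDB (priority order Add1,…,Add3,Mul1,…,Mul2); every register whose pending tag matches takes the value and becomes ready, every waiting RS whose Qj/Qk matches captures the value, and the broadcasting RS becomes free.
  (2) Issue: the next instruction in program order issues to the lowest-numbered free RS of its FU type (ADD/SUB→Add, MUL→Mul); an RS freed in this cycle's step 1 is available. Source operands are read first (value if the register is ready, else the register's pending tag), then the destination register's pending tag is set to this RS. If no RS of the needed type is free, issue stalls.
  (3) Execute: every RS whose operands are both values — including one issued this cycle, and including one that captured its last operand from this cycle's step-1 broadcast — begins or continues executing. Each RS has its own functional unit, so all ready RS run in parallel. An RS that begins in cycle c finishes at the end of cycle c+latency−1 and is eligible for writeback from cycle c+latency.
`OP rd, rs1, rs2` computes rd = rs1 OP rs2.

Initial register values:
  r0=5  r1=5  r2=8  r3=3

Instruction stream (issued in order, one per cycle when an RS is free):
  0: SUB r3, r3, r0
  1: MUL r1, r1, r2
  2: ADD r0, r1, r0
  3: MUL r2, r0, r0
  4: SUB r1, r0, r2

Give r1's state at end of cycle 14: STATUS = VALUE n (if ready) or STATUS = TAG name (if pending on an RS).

  c1: issue SUB r3<-Add1  regs: r0:5,r1:5,r2:8,r3:Add1
  c2: issue MUL r1<-Mul1  regs: r0:5,r1:Mul1,r2:8,r3:Add1
  c3: issue ADD r0<-Add2  regs: r0:Add2,r1:Mul1,r2:8,r3:Add1
  c4: CDB Add1=-2; issue MUL r2<-Mul2  regs: r0:Add2,r1:Mul1,r2:Mul2,r3:-2
  c5: issue SUB r1<-Add1  regs: r0:Add2,r1:Add1,r2:Mul2,r3:-2
  c6: CDB Mul1=40  regs: r0:Add2,r1:Add1,r2:Mul2,r3:-2
  c7: -  regs: r0:Add2,r1:Add1,r2:Mul2,r3:-2
  c8: -  regs: r0:Add2,r1:Add1,r2:Mul2,r3:-2
  c9: CDB Add2=45  regs: r0:45,r1:Add1,r2:Mul2,r3:-2
  c10: -  regs: r0:45,r1:Add1,r2:Mul2,r3:-2
  c11: -  regs: r0:45,r1:Add1,r2:Mul2,r3:-2
  c12: -  regs: r0:45,r1:Add1,r2:Mul2,r3:-2
  c13: CDB Mul2=2025  regs: r0:45,r1:Add1,r2:2025,r3:-2
  c14: -  regs: r0:45,r1:Add1,r2:2025,r3:-2

STATUS = TAG Add1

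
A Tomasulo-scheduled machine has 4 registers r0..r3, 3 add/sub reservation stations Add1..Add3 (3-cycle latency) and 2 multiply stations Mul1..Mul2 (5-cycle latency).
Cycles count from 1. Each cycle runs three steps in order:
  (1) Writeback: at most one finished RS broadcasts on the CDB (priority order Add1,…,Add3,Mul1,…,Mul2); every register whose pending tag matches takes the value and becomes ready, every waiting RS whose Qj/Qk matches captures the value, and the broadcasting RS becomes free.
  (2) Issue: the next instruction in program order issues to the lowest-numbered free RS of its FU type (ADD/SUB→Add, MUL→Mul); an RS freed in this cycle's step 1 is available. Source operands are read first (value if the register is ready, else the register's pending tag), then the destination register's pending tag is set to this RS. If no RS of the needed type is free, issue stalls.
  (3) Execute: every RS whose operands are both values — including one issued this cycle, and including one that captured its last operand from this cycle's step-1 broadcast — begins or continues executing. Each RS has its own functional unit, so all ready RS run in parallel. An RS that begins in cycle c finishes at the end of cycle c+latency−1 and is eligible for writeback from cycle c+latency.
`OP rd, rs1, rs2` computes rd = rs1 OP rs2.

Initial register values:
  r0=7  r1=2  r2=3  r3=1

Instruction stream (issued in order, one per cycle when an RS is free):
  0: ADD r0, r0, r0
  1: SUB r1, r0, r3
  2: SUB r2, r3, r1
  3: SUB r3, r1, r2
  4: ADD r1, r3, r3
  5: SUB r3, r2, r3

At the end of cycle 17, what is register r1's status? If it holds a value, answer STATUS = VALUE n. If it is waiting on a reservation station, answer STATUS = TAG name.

STATUS = VALUE 50

cycle 1: issue ADD r0<-Add1 // r0:Add1,r1:2,r2:3,r3:1
cycle 2: issue SUB r1<-Add2 // r0:Add1,r1:Add2,r2:3,r3:1
cycle 3: issue SUB r2<-Add3 // r0:Add1,r1:Add2,r2:Add3,r3:1
cycle 4: CDB Add1=14; issue SUB r3<-Add1 // r0:14,r1:Add2,r2:Add3,r3:Add1
cycle 5: stall // r0:14,r1:Add2,r2:Add3,r3:Add1
cycle 6: stall // r0:14,r1:Add2,r2:Add3,r3:Add1
cycle 7: CDB Add2=13; issue ADD r1<-Add2 // r0:14,r1:Add2,r2:Add3,r3:Add1
cycle 8: stall // r0:14,r1:Add2,r2:Add3,r3:Add1
cycle 9: stall // r0:14,r1:Add2,r2:Add3,r3:Add1
cycle 10: CDB Add3=-12; issue SUB r3<-Add3 // r0:14,r1:Add2,r2:-12,r3:Add3
cycle 11: - // r0:14,r1:Add2,r2:-12,r3:Add3
cycle 12: - // r0:14,r1:Add2,r2:-12,r3:Add3
cycle 13: CDB Add1=25 // r0:14,r1:Add2,r2:-12,r3:Add3
cycle 14: - // r0:14,r1:Add2,r2:-12,r3:Add3
cycle 15: - // r0:14,r1:Add2,r2:-12,r3:Add3
cycle 16: CDB Add2=50 // r0:14,r1:50,r2:-12,r3:Add3
cycle 17: CDB Add3=-37 // r0:14,r1:50,r2:-12,r3:-37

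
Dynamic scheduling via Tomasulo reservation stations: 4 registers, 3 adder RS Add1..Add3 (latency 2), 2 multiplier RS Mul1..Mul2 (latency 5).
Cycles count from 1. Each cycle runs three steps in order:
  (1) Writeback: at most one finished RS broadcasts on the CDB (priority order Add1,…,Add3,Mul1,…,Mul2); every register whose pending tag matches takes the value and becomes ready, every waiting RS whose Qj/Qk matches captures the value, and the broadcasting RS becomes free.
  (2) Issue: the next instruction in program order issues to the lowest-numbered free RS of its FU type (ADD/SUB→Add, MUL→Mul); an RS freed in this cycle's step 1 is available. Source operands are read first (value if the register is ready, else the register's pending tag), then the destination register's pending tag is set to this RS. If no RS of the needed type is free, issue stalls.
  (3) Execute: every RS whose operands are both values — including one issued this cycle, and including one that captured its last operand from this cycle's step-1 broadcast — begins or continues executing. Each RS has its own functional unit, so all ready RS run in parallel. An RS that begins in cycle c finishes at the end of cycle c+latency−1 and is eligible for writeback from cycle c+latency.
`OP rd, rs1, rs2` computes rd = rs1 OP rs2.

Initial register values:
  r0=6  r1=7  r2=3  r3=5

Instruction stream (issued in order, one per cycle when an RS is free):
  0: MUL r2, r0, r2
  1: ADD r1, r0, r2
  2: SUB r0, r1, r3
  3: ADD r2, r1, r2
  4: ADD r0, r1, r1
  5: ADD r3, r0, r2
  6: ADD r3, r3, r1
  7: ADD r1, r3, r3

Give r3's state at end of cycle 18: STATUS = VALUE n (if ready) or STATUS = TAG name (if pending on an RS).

STATUS = VALUE 114

c1: issue MUL r2<-Mul1 | r0:6,r1:7,r2:Mul1,r3:5
c2: issue ADD r1<-Add1 | r0:6,r1:Add1,r2:Mul1,r3:5
c3: issue SUB r0<-Add2 | r0:Add2,r1:Add1,r2:Mul1,r3:5
c4: issue ADD r2<-Add3 | r0:Add2,r1:Add1,r2:Add3,r3:5
c5: stall | r0:Add2,r1:Add1,r2:Add3,r3:5
c6: CDB Mul1=18; stall | r0:Add2,r1:Add1,r2:Add3,r3:5
c7: stall | r0:Add2,r1:Add1,r2:Add3,r3:5
c8: CDB Add1=24; issue ADD r0<-Add1 | r0:Add1,r1:24,r2:Add3,r3:5
c9: stall | r0:Add1,r1:24,r2:Add3,r3:5
c10: CDB Add1=48; issue ADD r3<-Add1 | r0:48,r1:24,r2:Add3,r3:Add1
c11: CDB Add2=19; issue ADD r3<-Add2 | r0:48,r1:24,r2:Add3,r3:Add2
c12: CDB Add3=42; issue ADD r1<-Add3 | r0:48,r1:Add3,r2:42,r3:Add2
c13: - | r0:48,r1:Add3,r2:42,r3:Add2
c14: CDB Add1=90 | r0:48,r1:Add3,r2:42,r3:Add2
c15: - | r0:48,r1:Add3,r2:42,r3:Add2
c16: CDB Add2=114 | r0:48,r1:Add3,r2:42,r3:114
c17: - | r0:48,r1:Add3,r2:42,r3:114
c18: CDB Add3=228 | r0:48,r1:228,r2:42,r3:114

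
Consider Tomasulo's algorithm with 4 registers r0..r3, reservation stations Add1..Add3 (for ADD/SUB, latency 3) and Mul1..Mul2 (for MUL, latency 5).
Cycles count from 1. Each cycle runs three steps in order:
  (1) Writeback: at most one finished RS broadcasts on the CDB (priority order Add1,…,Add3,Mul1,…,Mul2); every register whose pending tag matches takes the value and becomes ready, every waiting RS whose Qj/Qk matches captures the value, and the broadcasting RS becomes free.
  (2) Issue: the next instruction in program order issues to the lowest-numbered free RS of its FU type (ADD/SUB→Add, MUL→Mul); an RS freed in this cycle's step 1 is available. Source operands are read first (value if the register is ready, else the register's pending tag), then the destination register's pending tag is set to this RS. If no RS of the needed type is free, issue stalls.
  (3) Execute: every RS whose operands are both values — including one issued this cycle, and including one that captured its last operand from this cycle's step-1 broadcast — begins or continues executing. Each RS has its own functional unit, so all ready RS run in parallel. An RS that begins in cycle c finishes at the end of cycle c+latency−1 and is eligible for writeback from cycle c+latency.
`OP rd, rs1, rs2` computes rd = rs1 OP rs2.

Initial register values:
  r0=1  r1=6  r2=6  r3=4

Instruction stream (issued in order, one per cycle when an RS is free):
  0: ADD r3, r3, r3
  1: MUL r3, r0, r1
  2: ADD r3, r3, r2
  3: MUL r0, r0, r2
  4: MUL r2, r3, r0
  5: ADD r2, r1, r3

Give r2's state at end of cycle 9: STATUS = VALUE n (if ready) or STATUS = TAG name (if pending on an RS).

  c1: issue ADD r3<-Add1  regs: r0:1,r1:6,r2:6,r3:Add1
  c2: issue MUL r3<-Mul1  regs: r0:1,r1:6,r2:6,r3:Mul1
  c3: issue ADD r3<-Add2  regs: r0:1,r1:6,r2:6,r3:Add2
  c4: CDB Add1=8; issue MUL r0<-Mul2  regs: r0:Mul2,r1:6,r2:6,r3:Add2
  c5: stall  regs: r0:Mul2,r1:6,r2:6,r3:Add2
  c6: stall  regs: r0:Mul2,r1:6,r2:6,r3:Add2
  c7: CDB Mul1=6; issue MUL r2<-Mul1  regs: r0:Mul2,r1:6,r2:Mul1,r3:Add2
  c8: issue ADD r2<-Add1  regs: r0:Mul2,r1:6,r2:Add1,r3:Add2
  c9: CDB Mul2=6  regs: r0:6,r1:6,r2:Add1,r3:Add2

STATUS = TAG Add1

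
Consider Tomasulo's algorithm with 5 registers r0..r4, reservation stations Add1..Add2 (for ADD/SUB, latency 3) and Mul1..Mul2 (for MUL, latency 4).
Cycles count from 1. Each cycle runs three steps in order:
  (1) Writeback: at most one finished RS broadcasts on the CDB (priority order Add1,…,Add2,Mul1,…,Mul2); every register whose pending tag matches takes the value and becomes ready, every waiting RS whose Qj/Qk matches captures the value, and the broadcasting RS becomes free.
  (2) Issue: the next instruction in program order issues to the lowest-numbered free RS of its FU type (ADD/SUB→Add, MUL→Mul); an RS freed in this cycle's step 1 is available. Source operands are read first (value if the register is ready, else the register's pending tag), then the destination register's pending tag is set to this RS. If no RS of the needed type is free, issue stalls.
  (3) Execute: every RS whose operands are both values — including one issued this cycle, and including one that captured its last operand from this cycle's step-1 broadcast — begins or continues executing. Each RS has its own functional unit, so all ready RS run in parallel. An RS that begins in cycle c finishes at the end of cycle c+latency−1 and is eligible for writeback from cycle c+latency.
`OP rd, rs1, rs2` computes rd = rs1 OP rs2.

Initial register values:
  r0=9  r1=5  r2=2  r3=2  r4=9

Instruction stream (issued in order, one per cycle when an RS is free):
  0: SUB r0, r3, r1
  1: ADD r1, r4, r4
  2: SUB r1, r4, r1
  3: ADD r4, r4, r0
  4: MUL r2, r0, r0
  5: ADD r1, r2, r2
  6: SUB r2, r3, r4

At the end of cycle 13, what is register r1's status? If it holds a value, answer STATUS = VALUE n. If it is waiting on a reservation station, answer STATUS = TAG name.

cycle 1: issue SUB r0<-Add1 // r0:Add1,r1:5,r2:2,r3:2,r4:9
cycle 2: issue ADD r1<-Add2 // r0:Add1,r1:Add2,r2:2,r3:2,r4:9
cycle 3: stall // r0:Add1,r1:Add2,r2:2,r3:2,r4:9
cycle 4: CDB Add1=-3; issue SUB r1<-Add1 // r0:-3,r1:Add1,r2:2,r3:2,r4:9
cycle 5: CDB Add2=18; issue ADD r4<-Add2 // r0:-3,r1:Add1,r2:2,r3:2,r4:Add2
cycle 6: issue MUL r2<-Mul1 // r0:-3,r1:Add1,r2:Mul1,r3:2,r4:Add2
cycle 7: stall // r0:-3,r1:Add1,r2:Mul1,r3:2,r4:Add2
cycle 8: CDB Add1=-9; issue ADD r1<-Add1 // r0:-3,r1:Add1,r2:Mul1,r3:2,r4:Add2
cycle 9: CDB Add2=6; issue SUB r2<-Add2 // r0:-3,r1:Add1,r2:Add2,r3:2,r4:6
cycle 10: CDB Mul1=9 // r0:-3,r1:Add1,r2:Add2,r3:2,r4:6
cycle 11: - // r0:-3,r1:Add1,r2:Add2,r3:2,r4:6
cycle 12: CDB Add2=-4 // r0:-3,r1:Add1,r2:-4,r3:2,r4:6
cycle 13: CDB Add1=18 // r0:-3,r1:18,r2:-4,r3:2,r4:6

STATUS = VALUE 18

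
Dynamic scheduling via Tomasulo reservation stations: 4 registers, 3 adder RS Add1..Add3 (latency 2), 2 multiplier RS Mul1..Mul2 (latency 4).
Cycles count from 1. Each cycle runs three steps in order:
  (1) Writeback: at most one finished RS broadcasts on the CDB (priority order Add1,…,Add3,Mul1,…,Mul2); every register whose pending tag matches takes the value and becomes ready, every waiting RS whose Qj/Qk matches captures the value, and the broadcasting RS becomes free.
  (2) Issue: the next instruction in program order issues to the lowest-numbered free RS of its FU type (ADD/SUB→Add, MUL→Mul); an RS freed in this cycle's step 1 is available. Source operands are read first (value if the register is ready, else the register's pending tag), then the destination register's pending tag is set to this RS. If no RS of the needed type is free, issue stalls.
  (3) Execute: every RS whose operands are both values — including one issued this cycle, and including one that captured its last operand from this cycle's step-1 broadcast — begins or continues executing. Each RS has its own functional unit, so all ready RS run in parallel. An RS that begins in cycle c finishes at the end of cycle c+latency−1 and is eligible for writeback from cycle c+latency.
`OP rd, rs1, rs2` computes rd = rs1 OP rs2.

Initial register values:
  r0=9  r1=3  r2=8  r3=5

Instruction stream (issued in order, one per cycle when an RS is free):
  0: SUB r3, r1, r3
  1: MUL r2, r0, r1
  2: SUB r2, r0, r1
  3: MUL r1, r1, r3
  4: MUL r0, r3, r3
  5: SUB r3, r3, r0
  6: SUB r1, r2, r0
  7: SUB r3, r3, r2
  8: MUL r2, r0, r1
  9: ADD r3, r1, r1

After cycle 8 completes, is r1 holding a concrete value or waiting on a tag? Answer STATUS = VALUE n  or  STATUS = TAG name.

STATUS = TAG Add2

  c1: issue SUB r3<-Add1  regs: r0:9,r1:3,r2:8,r3:Add1
  c2: issue MUL r2<-Mul1  regs: r0:9,r1:3,r2:Mul1,r3:Add1
  c3: CDB Add1=-2; issue SUB r2<-Add1  regs: r0:9,r1:3,r2:Add1,r3:-2
  c4: issue MUL r1<-Mul2  regs: r0:9,r1:Mul2,r2:Add1,r3:-2
  c5: CDB Add1=6; stall  regs: r0:9,r1:Mul2,r2:6,r3:-2
  c6: CDB Mul1=27; issue MUL r0<-Mul1  regs: r0:Mul1,r1:Mul2,r2:6,r3:-2
  c7: issue SUB r3<-Add1  regs: r0:Mul1,r1:Mul2,r2:6,r3:Add1
  c8: CDB Mul2=-6; issue SUB r1<-Add2  regs: r0:Mul1,r1:Add2,r2:6,r3:Add1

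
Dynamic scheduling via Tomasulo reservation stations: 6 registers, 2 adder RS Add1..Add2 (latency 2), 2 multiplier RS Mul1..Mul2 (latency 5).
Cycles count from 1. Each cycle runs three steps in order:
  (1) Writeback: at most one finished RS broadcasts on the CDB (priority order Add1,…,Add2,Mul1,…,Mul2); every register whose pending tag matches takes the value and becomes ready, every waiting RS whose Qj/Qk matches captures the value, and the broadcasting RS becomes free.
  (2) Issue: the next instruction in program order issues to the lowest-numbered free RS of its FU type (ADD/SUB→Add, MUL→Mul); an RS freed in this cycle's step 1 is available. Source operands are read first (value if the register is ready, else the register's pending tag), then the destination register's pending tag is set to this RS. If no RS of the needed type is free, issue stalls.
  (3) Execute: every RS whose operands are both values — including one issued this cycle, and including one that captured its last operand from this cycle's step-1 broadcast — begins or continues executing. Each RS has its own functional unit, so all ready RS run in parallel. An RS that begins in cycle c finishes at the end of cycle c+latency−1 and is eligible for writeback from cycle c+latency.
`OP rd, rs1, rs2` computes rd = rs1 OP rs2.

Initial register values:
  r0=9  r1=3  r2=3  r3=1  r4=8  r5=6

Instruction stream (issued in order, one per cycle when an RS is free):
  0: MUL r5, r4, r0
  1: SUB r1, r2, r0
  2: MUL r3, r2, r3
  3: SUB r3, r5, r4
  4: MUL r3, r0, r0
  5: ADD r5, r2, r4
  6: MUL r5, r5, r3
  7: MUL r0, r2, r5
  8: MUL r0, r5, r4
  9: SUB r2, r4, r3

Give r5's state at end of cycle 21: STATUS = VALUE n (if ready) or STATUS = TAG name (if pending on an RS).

STATUS = VALUE 891

  c1: issue MUL r5<-Mul1  regs: r0:9,r1:3,r2:3,r3:1,r4:8,r5:Mul1
  c2: issue SUB r1<-Add1  regs: r0:9,r1:Add1,r2:3,r3:1,r4:8,r5:Mul1
  c3: issue MUL r3<-Mul2  regs: r0:9,r1:Add1,r2:3,r3:Mul2,r4:8,r5:Mul1
  c4: CDB Add1=-6; issue SUB r3<-Add1  regs: r0:9,r1:-6,r2:3,r3:Add1,r4:8,r5:Mul1
  c5: stall  regs: r0:9,r1:-6,r2:3,r3:Add1,r4:8,r5:Mul1
  c6: CDB Mul1=72; issue MUL r3<-Mul1  regs: r0:9,r1:-6,r2:3,r3:Mul1,r4:8,r5:72
  c7: issue ADD r5<-Add2  regs: r0:9,r1:-6,r2:3,r3:Mul1,r4:8,r5:Add2
  c8: CDB Add1=64; stall  regs: r0:9,r1:-6,r2:3,r3:Mul1,r4:8,r5:Add2
  c9: CDB Add2=11; stall  regs: r0:9,r1:-6,r2:3,r3:Mul1,r4:8,r5:11
  c10: CDB Mul2=3; issue MUL r5<-Mul2  regs: r0:9,r1:-6,r2:3,r3:Mul1,r4:8,r5:Mul2
  c11: CDB Mul1=81; issue MUL r0<-Mul1  regs: r0:Mul1,r1:-6,r2:3,r3:81,r4:8,r5:Mul2
  c12: stall  regs: r0:Mul1,r1:-6,r2:3,r3:81,r4:8,r5:Mul2
  c13: stall  regs: r0:Mul1,r1:-6,r2:3,r3:81,r4:8,r5:Mul2
  c14: stall  regs: r0:Mul1,r1:-6,r2:3,r3:81,r4:8,r5:Mul2
  c15: stall  regs: r0:Mul1,r1:-6,r2:3,r3:81,r4:8,r5:Mul2
  c16: CDB Mul2=891; issue MUL r0<-Mul2  regs: r0:Mul2,r1:-6,r2:3,r3:81,r4:8,r5:891
  c17: issue SUB r2<-Add1  regs: r0:Mul2,r1:-6,r2:Add1,r3:81,r4:8,r5:891
  c18: -  regs: r0:Mul2,r1:-6,r2:Add1,r3:81,r4:8,r5:891
  c19: CDB Add1=-73  regs: r0:Mul2,r1:-6,r2:-73,r3:81,r4:8,r5:891
  c20: -  regs: r0:Mul2,r1:-6,r2:-73,r3:81,r4:8,r5:891
  c21: CDB Mul1=2673  regs: r0:Mul2,r1:-6,r2:-73,r3:81,r4:8,r5:891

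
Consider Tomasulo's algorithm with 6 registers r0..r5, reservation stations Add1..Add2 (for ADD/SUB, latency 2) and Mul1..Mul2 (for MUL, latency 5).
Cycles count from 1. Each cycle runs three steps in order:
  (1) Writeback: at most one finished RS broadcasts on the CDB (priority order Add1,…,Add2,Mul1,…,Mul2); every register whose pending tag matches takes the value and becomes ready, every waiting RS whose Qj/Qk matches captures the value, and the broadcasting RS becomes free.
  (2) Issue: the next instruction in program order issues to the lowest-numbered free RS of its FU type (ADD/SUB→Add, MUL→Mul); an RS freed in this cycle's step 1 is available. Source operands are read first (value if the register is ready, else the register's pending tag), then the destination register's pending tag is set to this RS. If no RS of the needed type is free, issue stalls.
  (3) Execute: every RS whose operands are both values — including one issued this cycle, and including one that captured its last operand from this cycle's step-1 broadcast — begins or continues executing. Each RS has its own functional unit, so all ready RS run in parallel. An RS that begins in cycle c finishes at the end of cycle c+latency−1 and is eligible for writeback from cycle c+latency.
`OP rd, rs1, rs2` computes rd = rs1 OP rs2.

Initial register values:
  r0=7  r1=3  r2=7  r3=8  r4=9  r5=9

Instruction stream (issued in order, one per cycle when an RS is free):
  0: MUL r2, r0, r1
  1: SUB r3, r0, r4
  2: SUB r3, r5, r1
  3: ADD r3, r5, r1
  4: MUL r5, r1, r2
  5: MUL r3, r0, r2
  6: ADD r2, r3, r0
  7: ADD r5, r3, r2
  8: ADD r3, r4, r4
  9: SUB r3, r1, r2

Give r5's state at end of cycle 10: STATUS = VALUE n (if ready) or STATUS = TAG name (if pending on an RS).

cycle 1: issue MUL r2<-Mul1 // r0:7,r1:3,r2:Mul1,r3:8,r4:9,r5:9
cycle 2: issue SUB r3<-Add1 // r0:7,r1:3,r2:Mul1,r3:Add1,r4:9,r5:9
cycle 3: issue SUB r3<-Add2 // r0:7,r1:3,r2:Mul1,r3:Add2,r4:9,r5:9
cycle 4: CDB Add1=-2; issue ADD r3<-Add1 // r0:7,r1:3,r2:Mul1,r3:Add1,r4:9,r5:9
cycle 5: CDB Add2=6; issue MUL r5<-Mul2 // r0:7,r1:3,r2:Mul1,r3:Add1,r4:9,r5:Mul2
cycle 6: CDB Add1=12; stall // r0:7,r1:3,r2:Mul1,r3:12,r4:9,r5:Mul2
cycle 7: CDB Mul1=21; issue MUL r3<-Mul1 // r0:7,r1:3,r2:21,r3:Mul1,r4:9,r5:Mul2
cycle 8: issue ADD r2<-Add1 // r0:7,r1:3,r2:Add1,r3:Mul1,r4:9,r5:Mul2
cycle 9: issue ADD r5<-Add2 // r0:7,r1:3,r2:Add1,r3:Mul1,r4:9,r5:Add2
cycle 10: stall // r0:7,r1:3,r2:Add1,r3:Mul1,r4:9,r5:Add2

STATUS = TAG Add2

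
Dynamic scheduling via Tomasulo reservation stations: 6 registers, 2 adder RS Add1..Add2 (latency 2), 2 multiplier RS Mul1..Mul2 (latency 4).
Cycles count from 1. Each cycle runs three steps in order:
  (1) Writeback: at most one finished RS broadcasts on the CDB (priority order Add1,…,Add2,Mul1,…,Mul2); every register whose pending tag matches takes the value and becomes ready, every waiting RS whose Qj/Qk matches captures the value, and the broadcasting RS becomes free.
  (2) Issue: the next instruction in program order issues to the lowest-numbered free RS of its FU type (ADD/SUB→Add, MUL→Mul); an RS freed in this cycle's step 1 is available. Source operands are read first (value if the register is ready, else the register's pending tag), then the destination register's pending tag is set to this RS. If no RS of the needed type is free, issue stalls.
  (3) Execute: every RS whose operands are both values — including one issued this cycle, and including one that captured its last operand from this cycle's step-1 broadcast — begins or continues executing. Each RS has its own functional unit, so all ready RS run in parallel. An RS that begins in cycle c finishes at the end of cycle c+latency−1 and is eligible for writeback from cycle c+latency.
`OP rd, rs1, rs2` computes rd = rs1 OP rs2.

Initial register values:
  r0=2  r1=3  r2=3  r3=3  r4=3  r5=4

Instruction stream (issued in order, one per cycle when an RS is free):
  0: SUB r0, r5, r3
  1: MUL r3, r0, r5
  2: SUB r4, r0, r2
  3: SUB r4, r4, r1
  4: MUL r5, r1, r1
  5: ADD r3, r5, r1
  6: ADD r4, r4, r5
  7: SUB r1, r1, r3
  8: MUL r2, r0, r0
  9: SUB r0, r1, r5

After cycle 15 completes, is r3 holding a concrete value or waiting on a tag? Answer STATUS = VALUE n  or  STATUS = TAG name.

STATUS = VALUE 12

cycle 1: issue SUB r0<-Add1 // r0:Add1,r1:3,r2:3,r3:3,r4:3,r5:4
cycle 2: issue MUL r3<-Mul1 // r0:Add1,r1:3,r2:3,r3:Mul1,r4:3,r5:4
cycle 3: CDB Add1=1; issue SUB r4<-Add1 // r0:1,r1:3,r2:3,r3:Mul1,r4:Add1,r5:4
cycle 4: issue SUB r4<-Add2 // r0:1,r1:3,r2:3,r3:Mul1,r4:Add2,r5:4
cycle 5: CDB Add1=-2; issue MUL r5<-Mul2 // r0:1,r1:3,r2:3,r3:Mul1,r4:Add2,r5:Mul2
cycle 6: issue ADD r3<-Add1 // r0:1,r1:3,r2:3,r3:Add1,r4:Add2,r5:Mul2
cycle 7: CDB Add2=-5; issue ADD r4<-Add2 // r0:1,r1:3,r2:3,r3:Add1,r4:Add2,r5:Mul2
cycle 8: CDB Mul1=4; stall // r0:1,r1:3,r2:3,r3:Add1,r4:Add2,r5:Mul2
cycle 9: CDB Mul2=9; stall // r0:1,r1:3,r2:3,r3:Add1,r4:Add2,r5:9
cycle 10: stall // r0:1,r1:3,r2:3,r3:Add1,r4:Add2,r5:9
cycle 11: CDB Add1=12; issue SUB r1<-Add1 // r0:1,r1:Add1,r2:3,r3:12,r4:Add2,r5:9
cycle 12: CDB Add2=4; issue MUL r2<-Mul1 // r0:1,r1:Add1,r2:Mul1,r3:12,r4:4,r5:9
cycle 13: CDB Add1=-9; issue SUB r0<-Add1 // r0:Add1,r1:-9,r2:Mul1,r3:12,r4:4,r5:9
cycle 14: - // r0:Add1,r1:-9,r2:Mul1,r3:12,r4:4,r5:9
cycle 15: CDB Add1=-18 // r0:-18,r1:-9,r2:Mul1,r3:12,r4:4,r5:9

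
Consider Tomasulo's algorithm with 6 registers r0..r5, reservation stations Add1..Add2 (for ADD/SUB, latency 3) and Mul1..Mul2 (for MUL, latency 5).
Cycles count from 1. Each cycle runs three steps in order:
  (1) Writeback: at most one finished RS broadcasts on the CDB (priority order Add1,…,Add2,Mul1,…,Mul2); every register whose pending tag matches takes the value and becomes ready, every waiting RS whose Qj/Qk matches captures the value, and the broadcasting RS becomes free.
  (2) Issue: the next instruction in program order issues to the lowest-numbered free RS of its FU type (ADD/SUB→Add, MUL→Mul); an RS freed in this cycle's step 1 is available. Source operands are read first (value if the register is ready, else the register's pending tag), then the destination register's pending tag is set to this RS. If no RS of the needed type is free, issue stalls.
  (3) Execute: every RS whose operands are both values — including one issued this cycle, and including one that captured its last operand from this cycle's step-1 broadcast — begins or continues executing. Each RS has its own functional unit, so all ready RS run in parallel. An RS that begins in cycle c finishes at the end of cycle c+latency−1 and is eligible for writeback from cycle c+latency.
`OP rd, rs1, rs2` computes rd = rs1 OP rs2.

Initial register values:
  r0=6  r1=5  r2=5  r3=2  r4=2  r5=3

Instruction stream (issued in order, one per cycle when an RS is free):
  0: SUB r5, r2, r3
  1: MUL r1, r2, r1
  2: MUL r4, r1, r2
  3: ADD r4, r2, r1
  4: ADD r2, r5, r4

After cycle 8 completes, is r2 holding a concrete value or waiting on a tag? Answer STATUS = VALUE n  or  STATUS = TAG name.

cycle 1: issue SUB r5<-Add1 // r0:6,r1:5,r2:5,r3:2,r4:2,r5:Add1
cycle 2: issue MUL r1<-Mul1 // r0:6,r1:Mul1,r2:5,r3:2,r4:2,r5:Add1
cycle 3: issue MUL r4<-Mul2 // r0:6,r1:Mul1,r2:5,r3:2,r4:Mul2,r5:Add1
cycle 4: CDB Add1=3; issue ADD r4<-Add1 // r0:6,r1:Mul1,r2:5,r3:2,r4:Add1,r5:3
cycle 5: issue ADD r2<-Add2 // r0:6,r1:Mul1,r2:Add2,r3:2,r4:Add1,r5:3
cycle 6: - // r0:6,r1:Mul1,r2:Add2,r3:2,r4:Add1,r5:3
cycle 7: CDB Mul1=25 // r0:6,r1:25,r2:Add2,r3:2,r4:Add1,r5:3
cycle 8: - // r0:6,r1:25,r2:Add2,r3:2,r4:Add1,r5:3

STATUS = TAG Add2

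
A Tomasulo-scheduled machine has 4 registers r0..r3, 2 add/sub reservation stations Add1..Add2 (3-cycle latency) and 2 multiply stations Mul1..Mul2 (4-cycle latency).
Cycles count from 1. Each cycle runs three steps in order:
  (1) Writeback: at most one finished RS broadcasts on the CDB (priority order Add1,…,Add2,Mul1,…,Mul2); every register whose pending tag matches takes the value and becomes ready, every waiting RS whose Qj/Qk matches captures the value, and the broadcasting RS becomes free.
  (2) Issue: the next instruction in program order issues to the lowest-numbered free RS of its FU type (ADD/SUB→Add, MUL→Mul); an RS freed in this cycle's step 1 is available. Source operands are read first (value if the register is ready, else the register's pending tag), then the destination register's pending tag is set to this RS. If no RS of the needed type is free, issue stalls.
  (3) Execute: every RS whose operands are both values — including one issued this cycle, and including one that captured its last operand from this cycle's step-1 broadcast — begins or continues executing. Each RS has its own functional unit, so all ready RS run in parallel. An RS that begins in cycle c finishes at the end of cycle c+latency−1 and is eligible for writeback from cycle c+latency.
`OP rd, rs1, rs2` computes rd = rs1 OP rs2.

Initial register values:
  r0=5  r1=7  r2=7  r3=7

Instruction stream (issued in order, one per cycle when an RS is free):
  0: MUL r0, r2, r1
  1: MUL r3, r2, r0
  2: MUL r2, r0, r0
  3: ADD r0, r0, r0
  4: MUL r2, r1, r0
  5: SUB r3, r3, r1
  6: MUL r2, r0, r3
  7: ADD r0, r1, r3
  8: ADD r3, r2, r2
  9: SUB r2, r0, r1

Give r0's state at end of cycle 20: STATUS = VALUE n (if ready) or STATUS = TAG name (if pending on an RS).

cycle 1: issue MUL r0<-Mul1 // r0:Mul1,r1:7,r2:7,r3:7
cycle 2: issue MUL r3<-Mul2 // r0:Mul1,r1:7,r2:7,r3:Mul2
cycle 3: stall // r0:Mul1,r1:7,r2:7,r3:Mul2
cycle 4: stall // r0:Mul1,r1:7,r2:7,r3:Mul2
cycle 5: CDB Mul1=49; issue MUL r2<-Mul1 // r0:49,r1:7,r2:Mul1,r3:Mul2
cycle 6: issue ADD r0<-Add1 // r0:Add1,r1:7,r2:Mul1,r3:Mul2
cycle 7: stall // r0:Add1,r1:7,r2:Mul1,r3:Mul2
cycle 8: stall // r0:Add1,r1:7,r2:Mul1,r3:Mul2
cycle 9: CDB Add1=98; stall // r0:98,r1:7,r2:Mul1,r3:Mul2
cycle 10: CDB Mul1=2401; issue MUL r2<-Mul1 // r0:98,r1:7,r2:Mul1,r3:Mul2
cycle 11: CDB Mul2=343; issue SUB r3<-Add1 // r0:98,r1:7,r2:Mul1,r3:Add1
cycle 12: issue MUL r2<-Mul2 // r0:98,r1:7,r2:Mul2,r3:Add1
cycle 13: issue ADD r0<-Add2 // r0:Add2,r1:7,r2:Mul2,r3:Add1
cycle 14: CDB Add1=336; issue ADD r3<-Add1 // r0:Add2,r1:7,r2:Mul2,r3:Add1
cycle 15: CDB Mul1=686; stall // r0:Add2,r1:7,r2:Mul2,r3:Add1
cycle 16: stall // r0:Add2,r1:7,r2:Mul2,r3:Add1
cycle 17: CDB Add2=343; issue SUB r2<-Add2 // r0:343,r1:7,r2:Add2,r3:Add1
cycle 18: CDB Mul2=32928 // r0:343,r1:7,r2:Add2,r3:Add1
cycle 19: - // r0:343,r1:7,r2:Add2,r3:Add1
cycle 20: CDB Add2=336 // r0:343,r1:7,r2:336,r3:Add1

STATUS = VALUE 343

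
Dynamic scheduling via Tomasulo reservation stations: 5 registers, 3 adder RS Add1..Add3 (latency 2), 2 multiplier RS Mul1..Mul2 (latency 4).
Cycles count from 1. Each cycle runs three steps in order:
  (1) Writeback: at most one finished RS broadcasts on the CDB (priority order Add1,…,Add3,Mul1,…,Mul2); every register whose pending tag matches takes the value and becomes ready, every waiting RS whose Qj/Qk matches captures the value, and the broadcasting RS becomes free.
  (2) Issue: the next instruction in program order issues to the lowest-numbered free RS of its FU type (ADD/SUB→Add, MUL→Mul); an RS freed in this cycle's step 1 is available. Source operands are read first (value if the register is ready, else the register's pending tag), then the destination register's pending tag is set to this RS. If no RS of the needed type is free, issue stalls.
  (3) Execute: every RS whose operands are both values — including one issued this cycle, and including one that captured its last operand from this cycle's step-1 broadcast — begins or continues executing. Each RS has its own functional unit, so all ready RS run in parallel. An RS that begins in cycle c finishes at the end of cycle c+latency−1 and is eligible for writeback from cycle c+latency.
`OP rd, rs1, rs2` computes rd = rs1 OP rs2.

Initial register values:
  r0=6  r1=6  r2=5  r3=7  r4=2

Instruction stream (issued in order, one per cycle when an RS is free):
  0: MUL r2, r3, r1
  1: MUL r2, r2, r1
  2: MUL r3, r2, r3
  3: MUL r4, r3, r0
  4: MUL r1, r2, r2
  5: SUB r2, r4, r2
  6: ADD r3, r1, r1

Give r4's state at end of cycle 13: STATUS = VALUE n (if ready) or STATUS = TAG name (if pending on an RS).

c1: issue MUL r2<-Mul1 | r0:6,r1:6,r2:Mul1,r3:7,r4:2
c2: issue MUL r2<-Mul2 | r0:6,r1:6,r2:Mul2,r3:7,r4:2
c3: stall | r0:6,r1:6,r2:Mul2,r3:7,r4:2
c4: stall | r0:6,r1:6,r2:Mul2,r3:7,r4:2
c5: CDB Mul1=42; issue MUL r3<-Mul1 | r0:6,r1:6,r2:Mul2,r3:Mul1,r4:2
c6: stall | r0:6,r1:6,r2:Mul2,r3:Mul1,r4:2
c7: stall | r0:6,r1:6,r2:Mul2,r3:Mul1,r4:2
c8: stall | r0:6,r1:6,r2:Mul2,r3:Mul1,r4:2
c9: CDB Mul2=252; issue MUL r4<-Mul2 | r0:6,r1:6,r2:252,r3:Mul1,r4:Mul2
c10: stall | r0:6,r1:6,r2:252,r3:Mul1,r4:Mul2
c11: stall | r0:6,r1:6,r2:252,r3:Mul1,r4:Mul2
c12: stall | r0:6,r1:6,r2:252,r3:Mul1,r4:Mul2
c13: CDB Mul1=1764; issue MUL r1<-Mul1 | r0:6,r1:Mul1,r2:252,r3:1764,r4:Mul2

STATUS = TAG Mul2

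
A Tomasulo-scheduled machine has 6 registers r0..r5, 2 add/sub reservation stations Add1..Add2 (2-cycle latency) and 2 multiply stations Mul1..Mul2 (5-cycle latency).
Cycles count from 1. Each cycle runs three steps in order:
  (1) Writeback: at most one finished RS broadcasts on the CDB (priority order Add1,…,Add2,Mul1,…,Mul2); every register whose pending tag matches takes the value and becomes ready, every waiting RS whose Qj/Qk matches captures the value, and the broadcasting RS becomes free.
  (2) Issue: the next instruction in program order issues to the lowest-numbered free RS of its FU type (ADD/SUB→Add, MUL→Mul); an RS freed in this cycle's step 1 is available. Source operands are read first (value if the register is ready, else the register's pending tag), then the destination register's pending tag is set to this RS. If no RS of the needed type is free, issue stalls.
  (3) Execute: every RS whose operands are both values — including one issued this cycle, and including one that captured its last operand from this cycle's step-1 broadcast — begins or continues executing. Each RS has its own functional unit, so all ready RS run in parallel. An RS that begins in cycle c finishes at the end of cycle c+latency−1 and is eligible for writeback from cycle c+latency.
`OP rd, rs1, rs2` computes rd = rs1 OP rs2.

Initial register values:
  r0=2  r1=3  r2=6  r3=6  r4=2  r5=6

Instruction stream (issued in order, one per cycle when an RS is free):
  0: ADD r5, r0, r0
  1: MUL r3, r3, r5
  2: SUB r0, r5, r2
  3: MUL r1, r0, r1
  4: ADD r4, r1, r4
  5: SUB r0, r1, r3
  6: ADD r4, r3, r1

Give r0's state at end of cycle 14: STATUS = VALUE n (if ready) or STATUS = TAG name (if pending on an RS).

c1: issue ADD r5<-Add1 | r0:2,r1:3,r2:6,r3:6,r4:2,r5:Add1
c2: issue MUL r3<-Mul1 | r0:2,r1:3,r2:6,r3:Mul1,r4:2,r5:Add1
c3: CDB Add1=4; issue SUB r0<-Add1 | r0:Add1,r1:3,r2:6,r3:Mul1,r4:2,r5:4
c4: issue MUL r1<-Mul2 | r0:Add1,r1:Mul2,r2:6,r3:Mul1,r4:2,r5:4
c5: CDB Add1=-2; issue ADD r4<-Add1 | r0:-2,r1:Mul2,r2:6,r3:Mul1,r4:Add1,r5:4
c6: issue SUB r0<-Add2 | r0:Add2,r1:Mul2,r2:6,r3:Mul1,r4:Add1,r5:4
c7: stall | r0:Add2,r1:Mul2,r2:6,r3:Mul1,r4:Add1,r5:4
c8: CDB Mul1=24; stall | r0:Add2,r1:Mul2,r2:6,r3:24,r4:Add1,r5:4
c9: stall | r0:Add2,r1:Mul2,r2:6,r3:24,r4:Add1,r5:4
c10: CDB Mul2=-6; stall | r0:Add2,r1:-6,r2:6,r3:24,r4:Add1,r5:4
c11: stall | r0:Add2,r1:-6,r2:6,r3:24,r4:Add1,r5:4
c12: CDB Add1=-4; issue ADD r4<-Add1 | r0:Add2,r1:-6,r2:6,r3:24,r4:Add1,r5:4
c13: CDB Add2=-30 | r0:-30,r1:-6,r2:6,r3:24,r4:Add1,r5:4
c14: CDB Add1=18 | r0:-30,r1:-6,r2:6,r3:24,r4:18,r5:4

STATUS = VALUE -30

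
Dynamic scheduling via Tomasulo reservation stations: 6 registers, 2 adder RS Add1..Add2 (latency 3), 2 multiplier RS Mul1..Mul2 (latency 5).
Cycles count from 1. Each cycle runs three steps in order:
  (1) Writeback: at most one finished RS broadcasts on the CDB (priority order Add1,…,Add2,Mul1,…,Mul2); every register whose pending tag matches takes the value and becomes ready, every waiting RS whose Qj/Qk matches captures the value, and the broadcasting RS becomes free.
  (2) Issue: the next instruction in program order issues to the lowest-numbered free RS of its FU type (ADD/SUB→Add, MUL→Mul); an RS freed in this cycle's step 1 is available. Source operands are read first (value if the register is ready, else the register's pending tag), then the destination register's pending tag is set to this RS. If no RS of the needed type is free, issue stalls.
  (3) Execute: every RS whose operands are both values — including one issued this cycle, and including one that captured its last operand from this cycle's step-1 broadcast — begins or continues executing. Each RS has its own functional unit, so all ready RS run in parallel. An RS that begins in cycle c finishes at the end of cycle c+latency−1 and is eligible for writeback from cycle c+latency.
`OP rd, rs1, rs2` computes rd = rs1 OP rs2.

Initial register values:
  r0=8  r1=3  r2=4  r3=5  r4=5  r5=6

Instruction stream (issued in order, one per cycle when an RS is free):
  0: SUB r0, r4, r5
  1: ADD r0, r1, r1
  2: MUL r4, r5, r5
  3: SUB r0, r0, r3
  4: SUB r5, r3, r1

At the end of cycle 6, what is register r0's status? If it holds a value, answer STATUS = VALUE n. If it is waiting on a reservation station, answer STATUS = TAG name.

  c1: issue SUB r0<-Add1  regs: r0:Add1,r1:3,r2:4,r3:5,r4:5,r5:6
  c2: issue ADD r0<-Add2  regs: r0:Add2,r1:3,r2:4,r3:5,r4:5,r5:6
  c3: issue MUL r4<-Mul1  regs: r0:Add2,r1:3,r2:4,r3:5,r4:Mul1,r5:6
  c4: CDB Add1=-1; issue SUB r0<-Add1  regs: r0:Add1,r1:3,r2:4,r3:5,r4:Mul1,r5:6
  c5: CDB Add2=6; issue SUB r5<-Add2  regs: r0:Add1,r1:3,r2:4,r3:5,r4:Mul1,r5:Add2
  c6: -  regs: r0:Add1,r1:3,r2:4,r3:5,r4:Mul1,r5:Add2

STATUS = TAG Add1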